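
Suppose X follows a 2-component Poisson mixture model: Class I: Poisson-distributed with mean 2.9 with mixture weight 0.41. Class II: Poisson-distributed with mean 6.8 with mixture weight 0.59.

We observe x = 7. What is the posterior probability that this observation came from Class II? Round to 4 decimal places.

Posterior ∝ prior × likelihood, so P(k | x) ∝ π_k f_k(x); normalise over all components.
Poisson probabilities:
  L_I = e^(−2.9)·2.9^7/7! = 0.0188322
  L_II = e^(−6.8)·6.8^7/7! = 0.148569
Weight by the priors:
  π_I·L_I = 0.41 × 0.0188322 = 0.00772121
  π_II·L_II = 0.59 × 0.148569 = 0.0876559
Denominator: 0.00772121 + 0.0876559 = 0.0953772
P(Class II | data) = 0.0876559 / 0.0953772 ≈ 0.9190

0.9190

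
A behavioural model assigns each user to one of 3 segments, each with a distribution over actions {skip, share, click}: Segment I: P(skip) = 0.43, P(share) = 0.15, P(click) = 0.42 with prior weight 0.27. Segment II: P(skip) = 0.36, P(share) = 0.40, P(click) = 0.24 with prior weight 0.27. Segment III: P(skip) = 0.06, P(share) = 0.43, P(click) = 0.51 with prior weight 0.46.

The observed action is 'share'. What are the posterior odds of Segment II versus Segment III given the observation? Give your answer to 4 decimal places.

The posterior odds equal the prior odds times the likelihood ratio: (π_i/π_j)·(f_i(x)/f_j(x)).
Categorical probabilities:
  f_I = P(share | comp) = 0.15
  f_II = P(share | comp) = 0.40
  f_III = P(share | comp) = 0.43
Odds = (0.27/0.46) × (0.4/0.43) = 0.586957 × 0.930233 ≈ 0.5460

0.5460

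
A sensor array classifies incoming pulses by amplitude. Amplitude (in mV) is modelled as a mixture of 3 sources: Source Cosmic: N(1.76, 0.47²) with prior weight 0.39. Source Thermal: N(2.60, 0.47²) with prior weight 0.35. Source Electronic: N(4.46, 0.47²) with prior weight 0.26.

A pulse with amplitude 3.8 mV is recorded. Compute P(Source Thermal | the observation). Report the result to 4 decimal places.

The responsibility of component k is P(Z=k) f_k(x) divided by Σ_j P(Z=j) f_j(x).
Evaluate each component's likelihood at the observed value:
  L_Cosmic = 6.88512e-05
  L_Thermal = 0.0326044
  L_Electronic = 0.316674
Unnormalised posteriors:
  P(Z=Cosmic)·L_Cosmic = 0.39 × 6.88512e-05 = 2.6852e-05
  P(Z=Thermal)·L_Thermal = 0.35 × 0.0326044 = 0.0114115
  P(Z=Electronic)·L_Electronic = 0.26 × 0.316674 = 0.0823352
Denominator: 2.6852e-05 + 0.0114115 + 0.0823352 = 0.0937736
P(Source Thermal | data) ≈ 0.1217

0.1217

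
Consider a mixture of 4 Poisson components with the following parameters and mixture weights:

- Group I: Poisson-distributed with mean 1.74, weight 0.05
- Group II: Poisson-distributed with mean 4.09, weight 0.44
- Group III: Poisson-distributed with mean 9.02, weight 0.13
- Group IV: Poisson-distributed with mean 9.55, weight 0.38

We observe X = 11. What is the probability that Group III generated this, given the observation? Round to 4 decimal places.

0.2324

P(component k | x) = P(Z=k)·f_k(x) / marginal(x), where marginal(x) = Σ_j P(Z=j)·f_j(x).
Evaluate each component's likelihood at the observed value:
  f_I = e^(−1.74)·1.74^11/11! = 1.94632e-06
  f_II = e^(−4.09)·4.09^11/11! = 0.00224665
  f_III = e^(−9.02)·9.02^11/11! = 0.0974496
  f_IV = e^(−9.55)·9.55^11/11! = 0.10749
Weight by the priors:
  P(Z=I)·f_I = 0.05 × 1.94632e-06 = 9.73159e-08
  P(Z=II)·f_II = 0.44 × 0.00224665 = 0.000988528
  P(Z=III)·f_III = 0.13 × 0.0974496 = 0.0126684
  P(Z=IV)·f_IV = 0.38 × 0.10749 = 0.0408463
Sum: 9.73159e-08 + 0.000988528 + 0.0126684 + 0.0408463 = 0.0545034
Responsibility of Group III: 0.0126684 / 0.0545034 ≈ 0.2324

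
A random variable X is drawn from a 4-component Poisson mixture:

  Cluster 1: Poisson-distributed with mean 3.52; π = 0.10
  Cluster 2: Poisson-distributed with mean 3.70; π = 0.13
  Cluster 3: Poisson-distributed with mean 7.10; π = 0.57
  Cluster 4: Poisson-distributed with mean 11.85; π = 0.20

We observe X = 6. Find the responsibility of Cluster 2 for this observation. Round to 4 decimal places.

P(component k | x) = π_k·f_k(x) / marginal(x), where marginal(x) = Σ_j π_j·f_j(x).
Component likelihoods at x = 6:
  p_1 = e^(−3.52)·3.52^6/6! = 0.0782
  p_2 = e^(−3.70)·3.70^6/6! = 0.0881025
  p_3 = e^(−7.10)·7.10^6/6! = 0.1468
  p_4 = e^(−11.85)·11.85^6/6! = 0.0274529
Multiply by the mixture weights:
  π_1·p_1 = 0.10 × 0.0782 = 0.00782
  π_2·p_2 = 0.13 × 0.0881025 = 0.0114533
  π_3·p_3 = 0.57 × 0.1468 = 0.0836761
  π_4·p_4 = 0.20 × 0.0274529 = 0.00549058
Sum: 0.00782 + 0.0114533 + 0.0836761 + 0.00549058 = 0.10844
So the posterior for Cluster 2 is 0.0114533 / 0.10844 ≈ 0.1056.

0.1056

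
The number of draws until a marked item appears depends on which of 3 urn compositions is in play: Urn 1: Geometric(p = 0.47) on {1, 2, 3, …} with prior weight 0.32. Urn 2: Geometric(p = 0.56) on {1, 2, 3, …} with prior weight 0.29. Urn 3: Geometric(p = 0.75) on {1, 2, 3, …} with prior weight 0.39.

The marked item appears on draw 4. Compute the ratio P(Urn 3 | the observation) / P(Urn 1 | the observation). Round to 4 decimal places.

Since P(k|x) ∝ π_k f_k(x), the posterior odds are π_i f_i(x) / (π_j f_j(x)).
Geometric probabilities:
  f_1 = 0.0699722
  f_2 = 0.047703
  f_3 = 0.0117188
0.00457031 / 0.0223911 ≈ 0.2041

0.2041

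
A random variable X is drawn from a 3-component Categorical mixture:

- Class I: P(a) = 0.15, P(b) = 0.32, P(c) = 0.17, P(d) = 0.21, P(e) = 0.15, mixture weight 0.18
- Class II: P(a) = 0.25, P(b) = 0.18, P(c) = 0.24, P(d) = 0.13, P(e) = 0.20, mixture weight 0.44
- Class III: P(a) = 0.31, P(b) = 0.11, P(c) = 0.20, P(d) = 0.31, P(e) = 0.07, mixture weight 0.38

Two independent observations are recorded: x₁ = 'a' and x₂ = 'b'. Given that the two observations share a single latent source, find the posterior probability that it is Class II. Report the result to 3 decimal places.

0.478

By Bayes' theorem, P(k | x) = π_k f_k(x) / Σ_j π_j f_j(x).
Since both observations come from the same component, the likelihood for component k is f_k(x₁)·f_k(x₂).
  f_I = [P(a | comp) = 0.15] × [0.32] = 0.048
  f_II = [P(a | comp) = 0.25] × [0.18] = 0.045
  f_III = [P(a | comp) = 0.31] × [0.11] = 0.0341
Prior × likelihood for each component:
  π_I·f_I = 0.18 × 0.048 = 0.00864
  π_II·f_II = 0.44 × 0.045 = 0.0198
  π_III·f_III = 0.38 × 0.0341 = 0.012958
Sum: 0.00864 + 0.0198 + 0.012958 = 0.041398
P(Class II | x₁,x₂) ≈ 0.478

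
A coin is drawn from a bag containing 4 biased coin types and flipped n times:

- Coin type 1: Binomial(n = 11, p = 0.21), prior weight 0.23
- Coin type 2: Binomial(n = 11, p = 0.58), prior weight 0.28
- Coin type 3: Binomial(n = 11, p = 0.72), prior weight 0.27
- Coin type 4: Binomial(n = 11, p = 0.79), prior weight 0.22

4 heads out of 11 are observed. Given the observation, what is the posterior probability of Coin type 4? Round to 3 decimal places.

The responsibility of component k is P(Z=k) f_k(x) divided by Σ_j P(Z=j) f_j(x).
Component likelihoods at x = 4 heads out of 11:
  L_1 = 0.123248
  L_2 = 0.0860936
  L_3 = 0.011966
  L_4 = 0.00231503
Multiply by the mixture weights:
  P(Z=1)·L_1 = 0.23 × 0.123248 = 0.0283471
  P(Z=2)·L_2 = 0.28 × 0.0860936 = 0.0241062
  P(Z=3)·L_3 = 0.27 × 0.011966 = 0.00323083
  P(Z=4)·L_4 = 0.22 × 0.00231503 = 0.000509307
Evidence: 0.0283471 + 0.0241062 + 0.00323083 + 0.000509307 = 0.0561934
So the posterior for Coin type 4 is 0.000509307 / 0.0561934 ≈ 0.009.

0.009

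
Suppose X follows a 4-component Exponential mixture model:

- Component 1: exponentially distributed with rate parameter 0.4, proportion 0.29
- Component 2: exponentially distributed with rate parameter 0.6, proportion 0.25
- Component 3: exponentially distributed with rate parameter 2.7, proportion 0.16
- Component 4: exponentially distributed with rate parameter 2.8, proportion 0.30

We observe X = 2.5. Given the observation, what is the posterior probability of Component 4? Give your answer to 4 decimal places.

Posterior ∝ prior × likelihood, so P(k | x) ∝ w_k f_k(x); normalise over all components.
Component likelihoods at x = 2.5:
  L_1 = 0.4·e^(−0.4·2.5) = 0.4·e^(−1.0000) = 0.147152
  L_2 = 0.6·e^(−0.6·2.5) = 0.6·e^(−1.5000) = 0.133878
  L_3 = 2.7·e^(−2.7·2.5) = 2.7·e^(−6.7500) = 0.00316137
  L_4 = 2.8·e^(−2.8·2.5) = 2.8·e^(−7.0000) = 0.00255327
Prior × likelihood for each component:
  w_1·L_1 = 0.29 × 0.147152 = 0.042674
  w_2·L_2 = 0.25 × 0.133878 = 0.0334695
  w_3·L_3 = 0.16 × 0.00316137 = 0.00050582
  w_4·L_4 = 0.30 × 0.00255327 = 0.000765981
Normaliser: 0.042674 + 0.0334695 + 0.00050582 + 0.000765981 = 0.0774153
So the posterior for Component 4 is 0.000765981 / 0.0774153 ≈ 0.0099.

0.0099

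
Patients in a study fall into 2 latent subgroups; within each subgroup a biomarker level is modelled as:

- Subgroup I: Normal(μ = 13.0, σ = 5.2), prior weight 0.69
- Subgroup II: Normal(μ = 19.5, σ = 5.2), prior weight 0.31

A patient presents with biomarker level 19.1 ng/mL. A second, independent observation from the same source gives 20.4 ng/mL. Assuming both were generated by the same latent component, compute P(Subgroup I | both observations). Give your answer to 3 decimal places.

Posterior ∝ prior × likelihood, so P(k | x) ∝ P(Z=k) f_k(x); normalise over all components.
Since both observations come from the same component, the likelihood for component k is f_k(x₁)·f_k(x₂).
  f_I = [(1/(5.2·√(2π)))·exp(−(19.1−13.0)²/(2·5.2²)) = 0.076720·exp(-0.68805) = 0.0385557] × [0.0278709] = 0.00107458
  f_II = [(1/(5.2·√(2π)))·exp(−(19.1−19.5)²/(2·5.2²)) = 0.076720·exp(-0.00296) = 0.076493] × [0.0755791] = 0.00578128
Weight by the priors:
  P(Z=I)·f_I = 0.69 × 0.00107458 = 0.000741462
  P(Z=II)·f_II = 0.31 × 0.00578128 = 0.0017922
Normaliser: 0.000741462 + 0.0017922 = 0.00253366
So the posterior for Subgroup I is 0.000741462 / 0.00253366 ≈ 0.293.

0.293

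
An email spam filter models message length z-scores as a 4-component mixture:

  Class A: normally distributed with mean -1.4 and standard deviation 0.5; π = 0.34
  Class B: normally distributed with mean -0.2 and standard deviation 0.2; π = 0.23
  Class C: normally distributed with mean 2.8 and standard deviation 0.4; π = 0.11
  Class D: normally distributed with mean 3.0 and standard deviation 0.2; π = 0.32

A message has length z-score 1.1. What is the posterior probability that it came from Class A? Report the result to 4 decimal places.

P(component k | x) = P(Z=k)·f_k(x) / marginal(x), where marginal(x) = Σ_j P(Z=j)·f_j(x).
Normal densities:
  f_A = 2.97344e-06
  f_B = 1.33478e-09
  f_C = 0.000119297
  f_D = 5.03897e-20
Weight by the priors:
  P(Z=A)·f_A = 0.34 × 2.97344e-06 = 1.01097e-06
  P(Z=B)·f_B = 0.23 × 1.33478e-09 = 3.06999e-10
  P(Z=C)·f_C = 0.11 × 0.000119297 = 1.31226e-05
  P(Z=D)·f_D = 0.32 × 5.03897e-20 = 1.61247e-20
Sum: 1.01097e-06 + 3.06999e-10 + 1.31226e-05 + 1.61247e-20 = 1.41339e-05
Responsibility of Class A: 1.01097e-06 / 1.41339e-05 ≈ 0.0715

0.0715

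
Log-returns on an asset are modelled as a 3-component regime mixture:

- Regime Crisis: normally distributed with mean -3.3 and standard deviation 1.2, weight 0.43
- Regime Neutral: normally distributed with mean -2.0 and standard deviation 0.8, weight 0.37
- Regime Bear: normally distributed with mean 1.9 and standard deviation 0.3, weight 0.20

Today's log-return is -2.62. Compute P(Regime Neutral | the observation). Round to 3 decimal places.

The responsibility of component k is π_k f_k(x) divided by Σ_j π_j f_j(x).
Evaluate each component's likelihood at the observed value:
  L_Crisis = (1/(1.2·√(2π)))·exp(−(-2.62−-3.3)²/(2·1.2²)) = 0.332452·exp(-0.16056) = 0.283139
  L_Neutral = (1/(0.8·√(2π)))·exp(−(-2.62−-2.0)²/(2·0.8²)) = 0.498678·exp(-0.30031) = 0.369314
  L_Bear = (1/(0.3·√(2π)))·exp(−(-2.62−1.9)²/(2·0.3²)) = 1.329808·exp(-113.50222) = 6.76706e-50
Unnormalised posteriors:
  π_Crisis·L_Crisis = 0.43 × 0.283139 = 0.12175
  π_Neutral·L_Neutral = 0.37 × 0.369314 = 0.136646
  π_Bear·L_Bear = 0.20 × 6.76706e-50 = 1.35341e-50
Denominator: 0.12175 + 0.136646 + 1.35341e-50 = 0.258396
P(Regime Neutral | x) ≈ 0.529

0.529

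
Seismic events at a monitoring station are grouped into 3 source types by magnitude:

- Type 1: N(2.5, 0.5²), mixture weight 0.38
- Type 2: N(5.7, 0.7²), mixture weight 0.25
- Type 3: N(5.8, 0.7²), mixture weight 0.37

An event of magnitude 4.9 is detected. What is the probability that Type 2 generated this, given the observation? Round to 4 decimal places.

P(component k | x) = P(Z=k)·f_k(x) / marginal(x), where marginal(x) = Σ_j P(Z=j)·f_j(x).
Evaluate each component's likelihood at the observed value:
  L_1 = 7.9226e-06
  L_2 = 0.296614
  L_3 = 0.249376
Weight by the priors:
  P(Z=1)·L_1 = 0.38 × 7.9226e-06 = 3.01059e-06
  P(Z=2)·L_2 = 0.25 × 0.296614 = 0.0741534
  P(Z=3)·L_3 = 0.37 × 0.249376 = 0.0922691
Evidence: 3.01059e-06 + 0.0741534 + 0.0922691 = 0.166425
P(Type 2 | data) ≈ 0.4456

0.4456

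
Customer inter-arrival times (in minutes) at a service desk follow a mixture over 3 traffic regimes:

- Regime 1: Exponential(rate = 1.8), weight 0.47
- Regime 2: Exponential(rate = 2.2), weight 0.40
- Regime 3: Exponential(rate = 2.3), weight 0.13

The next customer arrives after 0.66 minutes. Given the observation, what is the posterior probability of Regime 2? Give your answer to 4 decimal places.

Apply Bayes' rule: the posterior for each component is proportional to its prior times its likelihood at x.
Evaluate each component's likelihood at the observed value:
  p_1 = 0.548695
  p_2 = 0.515024
  p_3 = 0.504044
Multiply by the mixture weights:
  w_1·p_1 = 0.47 × 0.548695 = 0.257886
  w_2·p_2 = 0.40 × 0.515024 = 0.206009
  w_3·p_3 = 0.13 × 0.504044 = 0.0655258
Denominator: 0.257886 + 0.206009 + 0.0655258 = 0.529422
So the posterior for Regime 2 is 0.206009 / 0.529422 ≈ 0.3891.

0.3891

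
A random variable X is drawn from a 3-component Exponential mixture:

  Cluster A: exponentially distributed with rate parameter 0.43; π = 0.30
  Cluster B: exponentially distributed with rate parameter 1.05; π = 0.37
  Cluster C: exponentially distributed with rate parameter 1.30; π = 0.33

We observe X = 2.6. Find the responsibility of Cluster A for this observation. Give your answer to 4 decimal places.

0.5136

By Bayes' theorem, P(k | x) = P(Z=k) f_k(x) / Σ_j P(Z=j) f_j(x).
Exponential densities:
  f_A = 0.140581
  f_B = 0.0684803
  f_C = 0.0442617
Multiply by the mixture weights:
  P(Z=A)·f_A = 0.30 × 0.140581 = 0.0421744
  P(Z=B)·f_B = 0.37 × 0.0684803 = 0.0253377
  P(Z=C)·f_C = 0.33 × 0.0442617 = 0.0146064
Denominator: 0.0421744 + 0.0253377 + 0.0146064 = 0.0821184
Responsibility of Cluster A: 0.0421744 / 0.0821184 ≈ 0.5136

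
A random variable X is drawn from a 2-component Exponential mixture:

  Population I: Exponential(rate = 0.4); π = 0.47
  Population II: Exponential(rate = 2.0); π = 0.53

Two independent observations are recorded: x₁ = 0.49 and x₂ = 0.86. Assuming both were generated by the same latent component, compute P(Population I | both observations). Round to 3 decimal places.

0.235

By Bayes' theorem, P(k | x) = π_k f_k(x) / Σ_j π_j f_j(x).
Since both observations come from the same component, the likelihood for component k is f_k(x₁)·f_k(x₂).
  p_I = [0.328805] × [0.283572] = 0.0932397
  p_II = [0.750622] × [0.358132] = 0.268822
Unnormalised posteriors:
  π_I·p_I = 0.47 × 0.0932397 = 0.0438227
  π_II·p_II = 0.53 × 0.268822 = 0.142476
Marginal: 0.0438227 + 0.142476 = 0.186298
So the posterior for Population I is 0.0438227 / 0.186298 ≈ 0.235.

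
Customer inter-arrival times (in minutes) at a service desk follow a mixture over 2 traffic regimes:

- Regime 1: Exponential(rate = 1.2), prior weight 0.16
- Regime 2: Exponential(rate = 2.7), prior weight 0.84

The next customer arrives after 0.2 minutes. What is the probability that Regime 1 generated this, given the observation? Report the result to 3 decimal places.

0.103

By Bayes' theorem, P(k | x) = P(Z=k) f_k(x) / Σ_j P(Z=j) f_j(x).
Component likelihoods at x = 0.2 minutes:
  f_1 = 1.2·e^(−1.2·0.2) = 1.2·e^(−0.2400) = 0.943953
  f_2 = 2.7·e^(−2.7·0.2) = 2.7·e^(−0.5400) = 1.57342
Unnormalised posteriors:
  P(Z=1)·f_1 = 0.16 × 0.943953 = 0.151033
  P(Z=2)·f_2 = 0.84 × 1.57342 = 1.32167
Normaliser: 0.151033 + 1.32167 = 1.47271
Responsibility of Regime 1: 0.151033 / 1.47271 ≈ 0.103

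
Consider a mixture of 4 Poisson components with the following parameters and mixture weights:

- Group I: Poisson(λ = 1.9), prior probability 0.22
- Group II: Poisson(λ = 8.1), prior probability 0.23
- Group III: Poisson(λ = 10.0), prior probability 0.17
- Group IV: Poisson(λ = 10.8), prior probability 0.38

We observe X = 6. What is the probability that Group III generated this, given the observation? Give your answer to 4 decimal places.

Posterior ∝ prior × likelihood, so P(k | x) ∝ π_k f_k(x); normalise over all components.
Poisson probabilities:
  f_I = e^(−1.9)·1.9^6/6! = 0.00977304
  f_II = e^(−8.1)·8.1^6/6! = 0.119067
  f_III = e^(−10.0)·10.0^6/6! = 0.0630555
  f_IV = e^(−10.8)·10.8^6/6! = 0.0449603
Prior × likelihood for each component:
  π_I·f_I = 0.22 × 0.00977304 = 0.00215007
  π_II·f_II = 0.23 × 0.119067 = 0.0273855
  π_III·f_III = 0.17 × 0.0630555 = 0.0107194
  π_IV·f_IV = 0.38 × 0.0449603 = 0.0170849
Denominator: 0.00215007 + 0.0273855 + 0.0107194 + 0.0170849 = 0.0573399
P(Group III | x) = 0.0107194 / 0.0573399 ≈ 0.1869

0.1869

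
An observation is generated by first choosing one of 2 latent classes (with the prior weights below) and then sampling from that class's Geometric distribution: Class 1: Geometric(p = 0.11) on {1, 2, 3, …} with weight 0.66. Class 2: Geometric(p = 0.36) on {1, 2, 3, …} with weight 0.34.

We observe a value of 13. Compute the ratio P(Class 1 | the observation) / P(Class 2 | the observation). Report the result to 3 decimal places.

Only the two components matter; the odds are (π_i f_i(x)) / (π_j f_j(x)).
Component likelihoods at x = 13:
  p_1 = 0.11·(1−0.11)^12 = 0.11·0.24699 = 0.0271689
  p_2 = 0.36·(1−0.36)^12 = 0.36·0.00472237 = 0.00170005
0.0179315 / 0.000578018 ≈ 31.022

31.022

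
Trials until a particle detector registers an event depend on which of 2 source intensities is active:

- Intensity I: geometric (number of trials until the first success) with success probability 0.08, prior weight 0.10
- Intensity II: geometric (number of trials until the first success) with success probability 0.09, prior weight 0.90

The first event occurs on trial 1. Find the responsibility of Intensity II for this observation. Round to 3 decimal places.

Posterior ∝ prior × likelihood, so P(k | x) ∝ P(Z=k) f_k(x); normalise over all components.
Component likelihoods at x = 1:
  f_I = 0.08
  f_II = 0.09
Prior × likelihood for each component:
  P(Z=I)·f_I = 0.10 × 0.08 = 0.008
  P(Z=II)·f_II = 0.90 × 0.09 = 0.081
Denominator: 0.008 + 0.081 = 0.089
P(Intensity II | 1) ≈ 0.910

0.910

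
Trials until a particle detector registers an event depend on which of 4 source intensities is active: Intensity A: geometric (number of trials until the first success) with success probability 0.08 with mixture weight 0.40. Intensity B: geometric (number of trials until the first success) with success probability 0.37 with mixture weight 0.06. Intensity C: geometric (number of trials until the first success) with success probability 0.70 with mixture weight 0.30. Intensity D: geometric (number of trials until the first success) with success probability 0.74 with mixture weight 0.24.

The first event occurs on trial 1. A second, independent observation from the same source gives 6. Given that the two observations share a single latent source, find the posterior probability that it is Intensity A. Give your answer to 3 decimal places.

0.559

The responsibility of component k is π_k f_k(x) divided by Σ_j π_j f_j(x).
Since both observations come from the same component, the likelihood for component k is f_k(x₁)·f_k(x₂).
  p_A = [0.08·(1−0.08)^0 = 0.08·1 = 0.08] × [0.0527265] = 0.00421812
  p_B = [0.37·(1−0.37)^0 = 0.37·1 = 0.37] × [0.0367202] = 0.0135865
  p_C = [0.70·(1−0.70)^0 = 0.70·1 = 0.7] × [0.001701] = 0.0011907
  p_D = [0.74·(1−0.74)^0 = 0.74·1 = 0.74] × [0.000879222] = 0.000650624
Multiply by the mixture weights:
  π_A·p_A = 0.40 × 0.00421812 = 0.00168725
  π_B·p_B = 0.06 × 0.0135865 = 0.000815187
  π_C·p_C = 0.30 × 0.0011907 = 0.00035721
  π_D·p_D = 0.24 × 0.000650624 = 0.00015615
Evidence: 0.00168725 + 0.000815187 + 0.00035721 + 0.00015615 = 0.0030158
Responsibility of Intensity A: 0.00168725 / 0.0030158 ≈ 0.559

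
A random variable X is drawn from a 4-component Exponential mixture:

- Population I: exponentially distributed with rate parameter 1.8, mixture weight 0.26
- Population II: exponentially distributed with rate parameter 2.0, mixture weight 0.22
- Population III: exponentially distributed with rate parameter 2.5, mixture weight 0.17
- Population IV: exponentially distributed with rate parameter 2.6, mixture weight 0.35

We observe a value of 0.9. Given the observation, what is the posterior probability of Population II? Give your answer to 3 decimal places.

0.244

Posterior ∝ prior × likelihood, so P(k | x) ∝ π_k f_k(x); normalise over all components.
Evaluate each component's likelihood at the observed value:
  p_I = 1.8·e^(−1.8·0.9) = 1.8·e^(−1.6200) = 0.356218
  p_II = 2.0·e^(−2.0·0.9) = 2.0·e^(−1.8000) = 0.330598
  p_III = 2.5·e^(−2.5·0.9) = 2.5·e^(−2.2500) = 0.263498
  p_IV = 2.6·e^(−2.6·0.9) = 2.6·e^(−2.3400) = 0.250452
Multiply by the mixture weights:
  π_I·p_I = 0.26 × 0.356218 = 0.0926166
  π_II·p_II = 0.22 × 0.330598 = 0.0727315
  π_III·p_III = 0.17 × 0.263498 = 0.0447947
  π_IV·p_IV = 0.35 × 0.250452 = 0.0876582
Marginal: 0.0926166 + 0.0727315 + 0.0447947 + 0.0876582 = 0.297801
So the posterior for Population II is 0.0727315 / 0.297801 ≈ 0.244.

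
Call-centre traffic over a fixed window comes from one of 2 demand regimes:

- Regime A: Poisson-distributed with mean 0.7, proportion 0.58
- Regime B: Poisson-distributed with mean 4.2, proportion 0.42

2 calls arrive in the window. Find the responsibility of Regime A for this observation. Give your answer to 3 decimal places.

0.560

P(component k | x) = π_k·f_k(x) / marginal(x), where marginal(x) = Σ_j π_j·f_j(x).
Component likelihoods at x = 2 calls:
  p_A = e^(−0.7)·0.7^2/2! = 0.121663
  p_B = e^(−4.2)·4.2^2/2! = 0.132261
Unnormalised posteriors:
  π_A·p_A = 0.58 × 0.121663 = 0.0705648
  π_B·p_B = 0.42 × 0.132261 = 0.0555496
Normaliser: 0.0705648 + 0.0555496 = 0.126114
P(Regime A | the observation) ≈ 0.560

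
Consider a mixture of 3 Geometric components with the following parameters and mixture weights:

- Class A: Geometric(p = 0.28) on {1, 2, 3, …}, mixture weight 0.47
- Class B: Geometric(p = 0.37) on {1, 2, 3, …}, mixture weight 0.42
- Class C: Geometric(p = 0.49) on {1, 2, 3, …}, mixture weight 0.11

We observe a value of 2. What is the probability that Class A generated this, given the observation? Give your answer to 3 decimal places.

0.430

By Bayes' theorem, P(k | x) = π_k f_k(x) / Σ_j π_j f_j(x).
Component likelihoods at x = 2:
  p_A = 0.28·(1−0.28)^1 = 0.28·0.72 = 0.2016
  p_B = 0.37·(1−0.37)^1 = 0.37·0.63 = 0.2331
  p_C = 0.49·(1−0.49)^1 = 0.49·0.51 = 0.2499
Unnormalised posteriors:
  π_A·p_A = 0.47 × 0.2016 = 0.094752
  π_B·p_B = 0.42 × 0.2331 = 0.097902
  π_C·p_C = 0.11 × 0.2499 = 0.027489
Denominator: 0.094752 + 0.097902 + 0.027489 = 0.220143
So the posterior for Class A is 0.094752 / 0.220143 ≈ 0.430.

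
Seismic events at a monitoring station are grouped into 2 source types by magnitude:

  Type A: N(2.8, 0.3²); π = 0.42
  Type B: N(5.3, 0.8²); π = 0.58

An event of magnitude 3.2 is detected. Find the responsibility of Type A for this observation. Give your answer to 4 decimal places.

P(component k | x) = π_k·f_k(x) / marginal(x), where marginal(x) = Σ_j π_j·f_j(x).
Evaluate each component's likelihood at the observed value:
  f_A = (1/(0.3·√(2π)))·exp(−(3.2−2.8)²/(2·0.3²)) = 1.329808·exp(-0.88889) = 0.5467
  f_B = (1/(0.8·√(2π)))·exp(−(3.2−5.3)²/(2·0.8²)) = 0.498678·exp(-3.44531) = 0.0159052
Weight by the priors:
  π_A·f_A = 0.42 × 0.5467 = 0.229614
  π_B·f_B = 0.58 × 0.0159052 = 0.00922503
Denominator: 0.229614 + 0.00922503 = 0.238839
P(Type A | 3.2) ≈ 0.9614

0.9614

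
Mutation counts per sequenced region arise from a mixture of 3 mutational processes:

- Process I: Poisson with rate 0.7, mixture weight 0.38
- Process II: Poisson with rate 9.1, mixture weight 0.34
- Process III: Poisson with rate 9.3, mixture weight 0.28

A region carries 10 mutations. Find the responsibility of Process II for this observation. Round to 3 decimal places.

0.544

By Bayes' theorem, P(k | x) = P(Z=k) f_k(x) / Σ_j P(Z=j) f_j(x).
Evaluate each component's likelihood at the observed value:
  L_I = e^(−0.7)·0.7^10/10! = 3.86555e-09
  L_II = e^(−9.1)·9.1^10/10! = 0.119832
  L_III = e^(−9.3)·9.3^10/10! = 0.121935
Prior × likelihood for each component:
  P(Z=I)·L_I = 0.38 × 3.86555e-09 = 1.46891e-09
  P(Z=II)·L_II = 0.34 × 0.119832 = 0.0407427
  P(Z=III)·L_III = 0.28 × 0.121935 = 0.0341418
Sum: 1.46891e-09 + 0.0407427 + 0.0341418 = 0.0748845
So the posterior for Process II is 0.0407427 / 0.0748845 ≈ 0.544.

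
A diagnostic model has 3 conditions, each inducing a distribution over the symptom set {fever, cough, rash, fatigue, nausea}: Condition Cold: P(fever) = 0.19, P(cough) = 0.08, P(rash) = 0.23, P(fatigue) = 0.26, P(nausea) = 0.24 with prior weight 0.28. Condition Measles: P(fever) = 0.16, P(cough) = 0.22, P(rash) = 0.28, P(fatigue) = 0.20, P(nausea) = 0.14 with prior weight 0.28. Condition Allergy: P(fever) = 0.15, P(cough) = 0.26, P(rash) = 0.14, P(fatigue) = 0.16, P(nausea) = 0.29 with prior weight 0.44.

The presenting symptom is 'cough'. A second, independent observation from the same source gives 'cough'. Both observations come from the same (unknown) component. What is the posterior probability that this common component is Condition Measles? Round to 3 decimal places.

Apply Bayes' rule: the posterior for each component is proportional to its prior times its likelihood at x.
Since both observations come from the same component, the likelihood for component k is f_k(x₁)·f_k(x₂).
  L_Cold = [0.08] × [0.08] = 0.0064
  L_Measles = [0.22] × [0.22] = 0.0484
  L_Allergy = [0.26] × [0.26] = 0.0676
Prior × likelihood for each component:
  π_Cold·L_Cold = 0.28 × 0.0064 = 0.001792
  π_Measles·L_Measles = 0.28 × 0.0484 = 0.013552
  π_Allergy·L_Allergy = 0.44 × 0.0676 = 0.029744
Evidence: 0.001792 + 0.013552 + 0.029744 = 0.045088
P(Condition Measles | x) ≈ 0.301

0.301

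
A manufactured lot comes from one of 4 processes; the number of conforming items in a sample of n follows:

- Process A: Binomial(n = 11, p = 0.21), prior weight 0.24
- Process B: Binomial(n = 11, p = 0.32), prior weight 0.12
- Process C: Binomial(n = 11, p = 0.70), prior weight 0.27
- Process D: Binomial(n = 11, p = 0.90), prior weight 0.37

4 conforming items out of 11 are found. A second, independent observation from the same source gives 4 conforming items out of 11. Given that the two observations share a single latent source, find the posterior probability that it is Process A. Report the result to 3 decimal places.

By Bayes' theorem, P(k | x) = w_k f_k(x) / Σ_j w_j f_j(x).
Since both observations come from the same component, the likelihood for component k is f_k(x₁)·f_k(x₂).
  p_A = [C(11,4)·0.21^4·0.79^7 = 330·0.00194481·0.192039 = 0.123248] × [0.123248] = 0.0151901
  p_B = [C(11,4)·0.32^4·0.68^7 = 330·0.0104858·0.0672299 = 0.232636] × [0.232636] = 0.0541193
  p_C = [C(11,4)·0.70^4·0.30^7 = 330·0.2401·0.0002187 = 0.0173283] × [0.0173283] = 0.000300268
  p_D = [C(11,4)·0.90^4·0.10^7 = 330·0.6561·1e-07 = 2.16513e-05] × [2.16513e-05] = 4.68779e-10
Multiply by the mixture weights:
  w_A·p_A = 0.24 × 0.0151901 = 0.00364563
  w_B·p_B = 0.12 × 0.0541193 = 0.00649432
  w_C·p_C = 0.27 × 0.000300268 = 8.10725e-05
  w_D·p_D = 0.37 × 4.68779e-10 = 1.73448e-10
Marginal: 0.00364563 + 0.00649432 + 8.10725e-05 + 1.73448e-10 = 0.010221
Responsibility of Process A: 0.00364563 / 0.010221 ≈ 0.357

0.357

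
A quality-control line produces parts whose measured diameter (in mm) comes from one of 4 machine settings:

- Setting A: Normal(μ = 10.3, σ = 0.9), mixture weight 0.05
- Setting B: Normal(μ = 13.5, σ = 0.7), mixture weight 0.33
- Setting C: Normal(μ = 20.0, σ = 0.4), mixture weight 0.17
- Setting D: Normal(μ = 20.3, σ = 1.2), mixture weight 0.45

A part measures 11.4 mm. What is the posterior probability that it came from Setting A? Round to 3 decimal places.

Apply Bayes' rule: the posterior for each component is proportional to its prior times its likelihood at x.
Component likelihoods at x = 11.4 mm:
  L_A = 0.210033
  L_B = 0.00633121
  L_C = 4.19313e-101
  L_D = 3.77679e-13
Multiply by the mixture weights:
  P(Z=A)·L_A = 0.05 × 0.210033 = 0.0105016
  P(Z=B)·L_B = 0.33 × 0.00633121 = 0.0020893
  P(Z=C)·L_C = 0.17 × 4.19313e-101 = 7.12831e-102
  P(Z=D)·L_D = 0.45 × 3.77679e-13 = 1.69955e-13
Normaliser: 0.0105016 + 0.0020893 + 7.12831e-102 + 1.69955e-13 = 0.0125909
So the posterior for Setting A is 0.0105016 / 0.0125909 ≈ 0.834.

0.834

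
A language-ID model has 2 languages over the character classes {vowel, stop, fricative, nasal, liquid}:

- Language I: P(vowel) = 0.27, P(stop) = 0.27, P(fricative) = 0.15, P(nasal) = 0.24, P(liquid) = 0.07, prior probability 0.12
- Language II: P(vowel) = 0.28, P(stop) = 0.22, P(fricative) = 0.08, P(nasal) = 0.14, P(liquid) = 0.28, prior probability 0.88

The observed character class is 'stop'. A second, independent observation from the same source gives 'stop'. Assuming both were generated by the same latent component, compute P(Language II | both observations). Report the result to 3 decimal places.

0.830

By Bayes' theorem, P(k | x) = π_k f_k(x) / Σ_j π_j f_j(x).
Since both observations come from the same component, the likelihood for component k is f_k(x₁)·f_k(x₂).
  p_I = [P(stop | comp) = 0.27] × [0.27] = 0.0729
  p_II = [P(stop | comp) = 0.22] × [0.22] = 0.0484
Unnormalised posteriors:
  π_I·p_I = 0.12 × 0.0729 = 0.008748
  π_II·p_II = 0.88 × 0.0484 = 0.042592
Evidence: 0.008748 + 0.042592 = 0.05134
Responsibility of Language II: 0.042592 / 0.05134 ≈ 0.830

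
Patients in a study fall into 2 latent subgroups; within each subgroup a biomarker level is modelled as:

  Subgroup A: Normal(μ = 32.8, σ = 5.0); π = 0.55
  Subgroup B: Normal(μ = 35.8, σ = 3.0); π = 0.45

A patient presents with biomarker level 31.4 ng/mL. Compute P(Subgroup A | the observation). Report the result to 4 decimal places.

0.6740

The responsibility of component k is w_k f_k(x) divided by Σ_j w_j f_j(x).
Evaluate each component's likelihood at the observed value:
  f_A = (1/(5.0·√(2π)))·exp(−(31.4−32.8)²/(2·5.0²)) = 0.079788·exp(-0.03920) = 0.0767213
  f_B = (1/(3.0·√(2π)))·exp(−(31.4−35.8)²/(2·3.0²)) = 0.132981·exp(-1.07556) = 0.0453608
Unnormalised posteriors:
  w_A·f_A = 0.55 × 0.0767213 = 0.0421967
  w_B·f_B = 0.45 × 0.0453608 = 0.0204124
Marginal: 0.0421967 + 0.0204124 = 0.0626091
So the posterior for Subgroup A is 0.0421967 / 0.0626091 ≈ 0.6740.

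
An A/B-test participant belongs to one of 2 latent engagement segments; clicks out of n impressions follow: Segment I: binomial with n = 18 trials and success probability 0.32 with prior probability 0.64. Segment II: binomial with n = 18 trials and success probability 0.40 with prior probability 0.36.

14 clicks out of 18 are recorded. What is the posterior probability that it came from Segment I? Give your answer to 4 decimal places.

0.1143

Posterior ∝ prior × likelihood, so P(k | x) ∝ w_k f_k(x); normalise over all components.
Evaluate each component's likelihood at the observed value:
  p_I = C(18,14)·0.32^14·0.68^4 = 3060·1.18059e-07·0.213814 = 7.72426e-05
  p_II = C(18,14)·0.40^14·0.60^4 = 3060·2.68435e-06·0.1296 = 0.00106455
Unnormalised posteriors:
  w_I·p_I = 0.64 × 7.72426e-05 = 4.94353e-05
  w_II·p_II = 0.36 × 0.00106455 = 0.000383238
Denominator: 4.94353e-05 + 0.000383238 = 0.000432673
P(Segment I | x) = 4.94353e-05 / 0.000432673 ≈ 0.1143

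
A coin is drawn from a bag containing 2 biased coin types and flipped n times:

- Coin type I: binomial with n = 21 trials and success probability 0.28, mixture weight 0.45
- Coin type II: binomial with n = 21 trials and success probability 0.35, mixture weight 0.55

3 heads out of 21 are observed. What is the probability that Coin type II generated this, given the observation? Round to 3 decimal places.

By Bayes' theorem, P(k | x) = w_k f_k(x) / Σ_j w_j f_j(x).
Evaluate each component's likelihood at the observed value:
  p_I = C(21,3)·0.28^3·0.72^18 = 1330·0.021952·0.00270386 = 0.0789425
  p_II = C(21,3)·0.35^3·0.65^18 = 1330·0.042875·0.000428983 = 0.0244622
Prior × likelihood for each component:
  w_I·p_I = 0.45 × 0.0789425 = 0.0355241
  w_II·p_II = 0.55 × 0.0244622 = 0.0134542
Evidence: 0.0355241 + 0.0134542 = 0.0489783
Responsibility of Coin type II: 0.0134542 / 0.0489783 ≈ 0.275

0.275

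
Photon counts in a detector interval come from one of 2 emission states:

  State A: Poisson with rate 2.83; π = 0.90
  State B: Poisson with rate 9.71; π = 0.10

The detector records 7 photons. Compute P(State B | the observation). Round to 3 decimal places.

Apply Bayes' rule: the posterior for each component is proportional to its prior times its likelihood at x.
Component likelihoods at x = 7 photons:
  L_A = 0.0170224
  L_B = 0.0979726
Multiply by the mixture weights:
  w_A·L_A = 0.90 × 0.0170224 = 0.0153202
  w_B·L_B = 0.10 × 0.0979726 = 0.00979726
Denominator: 0.0153202 + 0.00979726 = 0.0251174
P(State B | x) ≈ 0.390

0.390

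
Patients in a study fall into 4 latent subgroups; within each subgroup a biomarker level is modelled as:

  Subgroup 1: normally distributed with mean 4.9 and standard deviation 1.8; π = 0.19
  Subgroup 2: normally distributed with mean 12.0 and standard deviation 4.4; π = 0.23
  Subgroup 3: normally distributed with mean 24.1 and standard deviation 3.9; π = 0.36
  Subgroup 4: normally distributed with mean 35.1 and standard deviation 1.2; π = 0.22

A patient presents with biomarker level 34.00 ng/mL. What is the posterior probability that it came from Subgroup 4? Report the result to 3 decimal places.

The responsibility of component k is w_k f_k(x) divided by Σ_j w_j f_j(x).
Evaluate each component's likelihood at the observed value:
  p_1 = (1/(1.8·√(2π)))·exp(−(34.00−4.9)²/(2·1.8²)) = 0.221635·exp(-130.68056) = 3.90655e-58
  p_2 = (1/(4.4·√(2π)))·exp(−(34.00−12.0)²/(2·4.4²)) = 0.090669·exp(-12.50000) = 3.37891e-07
  p_3 = (1/(3.9·√(2π)))·exp(−(34.00−24.1)²/(2·3.9²)) = 0.102293·exp(-3.22189) = 0.00407939
  p_4 = (1/(1.2·√(2π)))·exp(−(34.00−35.1)²/(2·1.2²)) = 0.332452·exp(-0.42014) = 0.218406
Weight by the priors:
  w_1·p_1 = 0.19 × 3.90655e-58 = 7.42245e-59
  w_2·p_2 = 0.23 × 3.37891e-07 = 7.77149e-08
  w_3·p_3 = 0.36 × 0.00407939 = 0.00146858
  w_4·p_4 = 0.22 × 0.218406 = 0.0480493
Marginal: 7.42245e-59 + 7.77149e-08 + 0.00146858 + 0.0480493 = 0.049518
So the posterior for Subgroup 4 is 0.0480493 / 0.049518 ≈ 0.970.

0.970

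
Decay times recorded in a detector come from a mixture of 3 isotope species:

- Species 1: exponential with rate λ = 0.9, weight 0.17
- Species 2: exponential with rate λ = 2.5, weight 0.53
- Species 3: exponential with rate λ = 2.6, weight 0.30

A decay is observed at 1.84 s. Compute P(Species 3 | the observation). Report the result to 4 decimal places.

The responsibility of component k is π_k f_k(x) divided by Σ_j π_j f_j(x).
Evaluate each component's likelihood at the observed value:
  p_1 = 0.171811
  p_2 = 0.0251296
  p_3 = 0.0217425
Weight by the priors:
  π_1·p_1 = 0.17 × 0.171811 = 0.0292079
  π_2·p_2 = 0.53 × 0.0251296 = 0.0133187
  π_3·p_3 = 0.30 × 0.0217425 = 0.00652274
Denominator: 0.0292079 + 0.0133187 + 0.00652274 = 0.0490493
P(Species 3 | the observation) ≈ 0.1330

0.1330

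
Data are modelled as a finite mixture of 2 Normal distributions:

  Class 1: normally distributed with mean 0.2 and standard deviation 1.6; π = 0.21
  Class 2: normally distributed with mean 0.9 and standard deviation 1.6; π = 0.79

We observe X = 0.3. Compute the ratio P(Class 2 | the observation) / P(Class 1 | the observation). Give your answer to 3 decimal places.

Since P(k|x) ∝ π_k f_k(x), the posterior odds are π_i f_i(x) / (π_j f_j(x)).
Component likelihoods at x = 0.3:
  f_1 = 0.248852
  f_2 = 0.232409
Odds = (0.79/0.21) × (0.232409/0.248852) = 3.7619 × 0.933925 ≈ 3.513

3.513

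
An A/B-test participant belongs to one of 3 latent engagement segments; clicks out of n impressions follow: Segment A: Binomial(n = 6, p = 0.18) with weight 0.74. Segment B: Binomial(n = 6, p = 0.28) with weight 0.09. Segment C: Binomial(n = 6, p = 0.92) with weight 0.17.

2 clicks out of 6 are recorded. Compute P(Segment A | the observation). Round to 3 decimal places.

P(component k | x) = w_k·f_k(x) / marginal(x), where marginal(x) = Σ_j w_j·f_j(x).
Binomial probabilities:
  L_A = 0.219731
  L_B = 0.316037
  L_C = 0.000520028
Unnormalised posteriors:
  w_A·L_A = 0.74 × 0.219731 = 0.162601
  w_B·L_B = 0.09 × 0.316037 = 0.0284433
  w_C·L_C = 0.17 × 0.000520028 = 8.84048e-05
Normaliser: 0.162601 + 0.0284433 + 8.84048e-05 = 0.191133
So the posterior for Segment A is 0.162601 / 0.191133 ≈ 0.851.

0.851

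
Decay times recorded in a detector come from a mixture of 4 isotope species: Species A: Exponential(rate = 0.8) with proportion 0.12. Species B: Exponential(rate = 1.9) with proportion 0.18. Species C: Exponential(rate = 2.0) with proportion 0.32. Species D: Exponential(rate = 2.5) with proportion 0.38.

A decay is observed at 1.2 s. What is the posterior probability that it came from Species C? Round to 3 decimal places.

0.328

By Bayes' theorem, P(k | x) = w_k f_k(x) / Σ_j w_j f_j(x).
Component likelihoods at x = 1.2 s:
  L_A = 0.306314
  L_B = 0.19434
  L_C = 0.181436
  L_D = 0.124468
Prior × likelihood for each component:
  w_A·L_A = 0.12 × 0.306314 = 0.0367577
  w_B·L_B = 0.18 × 0.19434 = 0.0349812
  w_C·L_C = 0.32 × 0.181436 = 0.0580595
  w_D·L_D = 0.38 × 0.124468 = 0.0472977
Marginal: 0.0367577 + 0.0349812 + 0.0580595 + 0.0472977 = 0.177096
So the posterior for Species C is 0.0580595 / 0.177096 ≈ 0.328.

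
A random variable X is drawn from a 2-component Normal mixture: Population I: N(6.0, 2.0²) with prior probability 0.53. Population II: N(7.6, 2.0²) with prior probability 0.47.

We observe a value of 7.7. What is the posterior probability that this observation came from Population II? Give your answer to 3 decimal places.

0.560

Apply Bayes' rule: the posterior for each component is proportional to its prior times its likelihood at x.
Component likelihoods at x = 7.7:
  f_I = (1/(2.0·√(2π)))·exp(−(7.7−6.0)²/(2·2.0²)) = 0.199471·exp(-0.36125) = 0.138992
  f_II = (1/(2.0·√(2π)))·exp(−(7.7−7.6)²/(2·2.0²)) = 0.199471·exp(-0.00125) = 0.199222
Weight by the priors:
  w_I·f_I = 0.53 × 0.138992 = 0.073666
  w_II·f_II = 0.47 × 0.199222 = 0.0936343
Evidence: 0.073666 + 0.0936343 = 0.1673
P(Population II | data) ≈ 0.560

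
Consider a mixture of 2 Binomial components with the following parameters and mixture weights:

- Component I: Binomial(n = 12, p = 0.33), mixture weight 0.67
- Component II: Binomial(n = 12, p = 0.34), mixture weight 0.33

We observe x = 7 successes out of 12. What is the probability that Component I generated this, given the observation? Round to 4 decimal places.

P(component k | x) = π_k·f_k(x) / marginal(x), where marginal(x) = Σ_j π_j·f_j(x).
Binomial probabilities:
  L_I = 0.0455719
  L_II = 0.0520951
Unnormalised posteriors:
  π_I·L_I = 0.67 × 0.0455719 = 0.0305331
  π_II·L_II = 0.33 × 0.0520951 = 0.0171914
Normaliser: 0.0305331 + 0.0171914 = 0.0477245
P(Component I | x) ≈ 0.6398

0.6398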